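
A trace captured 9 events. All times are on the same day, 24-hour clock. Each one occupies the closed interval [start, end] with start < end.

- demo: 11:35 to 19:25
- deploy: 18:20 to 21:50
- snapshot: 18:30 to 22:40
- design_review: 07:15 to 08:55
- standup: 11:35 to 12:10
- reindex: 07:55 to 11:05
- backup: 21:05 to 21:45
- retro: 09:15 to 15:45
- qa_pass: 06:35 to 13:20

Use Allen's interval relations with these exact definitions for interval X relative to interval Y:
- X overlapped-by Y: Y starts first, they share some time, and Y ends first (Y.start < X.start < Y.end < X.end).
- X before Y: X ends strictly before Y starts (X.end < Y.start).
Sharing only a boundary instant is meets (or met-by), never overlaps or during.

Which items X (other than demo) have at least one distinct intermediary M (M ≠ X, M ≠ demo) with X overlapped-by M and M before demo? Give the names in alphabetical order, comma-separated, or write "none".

Target demo = [11:35, 19:25].
Intermediaries M with M before demo: design_review, reindex.
Via design_review — items with X overlapped-by design_review: reindex.
Via reindex — items with X overlapped-by reindex: retro.
Union: reindex, retro.

reindex, retro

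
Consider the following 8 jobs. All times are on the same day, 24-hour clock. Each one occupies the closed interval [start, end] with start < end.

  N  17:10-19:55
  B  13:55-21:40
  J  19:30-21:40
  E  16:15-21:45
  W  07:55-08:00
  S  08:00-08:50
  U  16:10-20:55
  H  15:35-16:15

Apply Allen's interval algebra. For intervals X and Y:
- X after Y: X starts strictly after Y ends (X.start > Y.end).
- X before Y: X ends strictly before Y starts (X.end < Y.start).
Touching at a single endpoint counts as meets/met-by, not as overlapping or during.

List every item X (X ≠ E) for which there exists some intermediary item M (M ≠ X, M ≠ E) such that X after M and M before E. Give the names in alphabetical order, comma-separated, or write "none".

B, H, J, N, U

Target E = [16:15, 21:45].
Intermediaries M with M before E: S, W.
Via S — items with X after S: B, H, J, N, U.
Via W — items with X after W: B, H, J, N, U.
Union: B, H, J, N, U.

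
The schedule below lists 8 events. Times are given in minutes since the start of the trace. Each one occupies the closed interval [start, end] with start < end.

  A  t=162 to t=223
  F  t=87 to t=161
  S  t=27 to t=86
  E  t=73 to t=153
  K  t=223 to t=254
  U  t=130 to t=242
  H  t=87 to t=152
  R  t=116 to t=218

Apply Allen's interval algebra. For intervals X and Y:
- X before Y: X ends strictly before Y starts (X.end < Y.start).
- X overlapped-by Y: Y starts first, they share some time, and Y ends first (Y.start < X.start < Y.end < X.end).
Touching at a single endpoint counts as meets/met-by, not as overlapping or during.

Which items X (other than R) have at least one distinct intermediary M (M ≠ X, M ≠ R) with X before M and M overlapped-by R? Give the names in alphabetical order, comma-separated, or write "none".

Target R = [t=116, t=218].
Intermediaries M with M overlapped-by R: A, U.
Via A — items with X before A: E, F, H, S.
Via U — items with X before U: S.
Union: E, F, H, S.

E, F, H, S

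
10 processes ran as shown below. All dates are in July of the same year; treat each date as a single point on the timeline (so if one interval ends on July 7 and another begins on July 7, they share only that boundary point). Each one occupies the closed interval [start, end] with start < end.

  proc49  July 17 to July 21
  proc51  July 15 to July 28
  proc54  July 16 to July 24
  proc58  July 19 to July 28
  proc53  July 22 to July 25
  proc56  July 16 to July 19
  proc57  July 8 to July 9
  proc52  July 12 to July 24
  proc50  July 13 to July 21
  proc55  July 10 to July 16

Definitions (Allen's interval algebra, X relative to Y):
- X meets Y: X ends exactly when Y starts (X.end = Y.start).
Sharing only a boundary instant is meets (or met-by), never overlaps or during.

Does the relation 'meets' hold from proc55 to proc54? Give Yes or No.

proc55 = [July 10, July 16], proc54 = [July 16, July 24].
Actual relation of proc55 to proc54: meets.
Asked whether 'meets' holds → Yes.

Yes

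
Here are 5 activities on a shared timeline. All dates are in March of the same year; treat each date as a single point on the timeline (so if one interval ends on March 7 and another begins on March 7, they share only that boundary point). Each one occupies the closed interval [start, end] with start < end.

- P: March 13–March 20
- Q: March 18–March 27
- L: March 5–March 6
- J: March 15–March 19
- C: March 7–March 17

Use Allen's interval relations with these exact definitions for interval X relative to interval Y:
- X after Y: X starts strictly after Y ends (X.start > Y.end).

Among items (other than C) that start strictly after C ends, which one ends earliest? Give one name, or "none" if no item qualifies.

Target C = [March 7, March 17].
J [March 15, March 19] → overlapped-by → excluded.
L [March 5, March 6] → before → excluded.
P [March 13, March 20] → overlapped-by → excluded.
Q [March 18, March 27] → after → candidate.
Among candidates, earliest end is March 27 → Q.

Q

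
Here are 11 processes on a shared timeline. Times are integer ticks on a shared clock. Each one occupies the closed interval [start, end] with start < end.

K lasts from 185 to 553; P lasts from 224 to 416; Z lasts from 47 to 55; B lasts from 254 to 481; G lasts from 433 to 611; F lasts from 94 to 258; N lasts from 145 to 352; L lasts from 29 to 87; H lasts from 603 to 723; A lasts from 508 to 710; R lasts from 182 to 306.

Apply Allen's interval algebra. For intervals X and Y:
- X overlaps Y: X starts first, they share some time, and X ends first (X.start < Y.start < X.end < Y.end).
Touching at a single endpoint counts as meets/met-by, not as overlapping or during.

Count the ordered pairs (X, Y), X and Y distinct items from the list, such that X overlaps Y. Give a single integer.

Checking all 110 ordered pairs for relation 'overlaps'; matching pairs in alphabetical order:
(A, H): A overlaps H ✓
(B, G): B overlaps G ✓
(F, B): F overlaps B ✓
(F, K): F overlaps K ✓
(F, N): F overlaps N ✓
(F, P): F overlaps P ✓
(F, R): F overlaps R ✓
(G, A): G overlaps A ✓
(G, H): G overlaps H ✓
(K, A): K overlaps A ✓
(K, G): K overlaps G ✓
(N, B): N overlaps B ✓
(N, K): N overlaps K ✓
(N, P): N overlaps P ✓
(P, B): P overlaps B ✓
(R, B): R overlaps B ✓
(R, K): R overlaps K ✓
(R, P): R overlaps P ✓
Count: 18.

18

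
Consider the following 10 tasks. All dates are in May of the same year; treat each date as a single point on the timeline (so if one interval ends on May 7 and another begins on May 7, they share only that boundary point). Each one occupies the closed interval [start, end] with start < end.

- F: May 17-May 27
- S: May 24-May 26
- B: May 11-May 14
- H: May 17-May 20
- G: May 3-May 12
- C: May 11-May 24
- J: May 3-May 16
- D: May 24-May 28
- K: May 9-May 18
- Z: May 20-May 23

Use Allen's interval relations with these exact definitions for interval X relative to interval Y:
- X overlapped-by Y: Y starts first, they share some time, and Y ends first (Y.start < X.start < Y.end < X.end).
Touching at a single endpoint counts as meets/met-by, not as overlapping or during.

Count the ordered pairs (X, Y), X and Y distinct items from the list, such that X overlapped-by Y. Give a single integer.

Checking all 90 ordered pairs for relation 'overlapped-by'; matching pairs in alphabetical order:
(B, G): B overlapped-by G ✓
(C, G): C overlapped-by G ✓
(C, J): C overlapped-by J ✓
(C, K): C overlapped-by K ✓
(D, F): D overlapped-by F ✓
(F, C): F overlapped-by C ✓
(F, K): F overlapped-by K ✓
(H, K): H overlapped-by K ✓
(K, G): K overlapped-by G ✓
(K, J): K overlapped-by J ✓
Count: 10.

10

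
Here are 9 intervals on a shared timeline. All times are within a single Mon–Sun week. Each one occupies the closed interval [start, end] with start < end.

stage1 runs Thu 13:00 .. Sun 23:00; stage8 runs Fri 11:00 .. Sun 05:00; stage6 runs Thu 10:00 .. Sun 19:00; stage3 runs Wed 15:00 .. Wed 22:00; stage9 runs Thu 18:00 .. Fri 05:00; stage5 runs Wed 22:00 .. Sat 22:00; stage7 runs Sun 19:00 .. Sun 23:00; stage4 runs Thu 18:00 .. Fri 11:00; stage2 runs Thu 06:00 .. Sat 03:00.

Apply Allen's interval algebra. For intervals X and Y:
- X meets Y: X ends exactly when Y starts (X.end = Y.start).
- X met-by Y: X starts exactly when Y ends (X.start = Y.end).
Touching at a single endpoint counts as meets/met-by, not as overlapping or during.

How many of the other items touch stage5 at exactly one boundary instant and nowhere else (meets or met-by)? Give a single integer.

Target stage5 = [Wed 22:00, Sat 22:00].
stage1 [Thu 13:00, Sun 23:00] → overlapped-by → no.
stage2 [Thu 06:00, Sat 03:00] → during → no.
stage3 [Wed 15:00, Wed 22:00] → meets → counts.
stage4 [Thu 18:00, Fri 11:00] → during → no.
stage6 [Thu 10:00, Sun 19:00] → overlapped-by → no.
stage7 [Sun 19:00, Sun 23:00] → after → no.
stage8 [Fri 11:00, Sun 05:00] → overlapped-by → no.
stage9 [Thu 18:00, Fri 05:00] → during → no.
Total: 1.

1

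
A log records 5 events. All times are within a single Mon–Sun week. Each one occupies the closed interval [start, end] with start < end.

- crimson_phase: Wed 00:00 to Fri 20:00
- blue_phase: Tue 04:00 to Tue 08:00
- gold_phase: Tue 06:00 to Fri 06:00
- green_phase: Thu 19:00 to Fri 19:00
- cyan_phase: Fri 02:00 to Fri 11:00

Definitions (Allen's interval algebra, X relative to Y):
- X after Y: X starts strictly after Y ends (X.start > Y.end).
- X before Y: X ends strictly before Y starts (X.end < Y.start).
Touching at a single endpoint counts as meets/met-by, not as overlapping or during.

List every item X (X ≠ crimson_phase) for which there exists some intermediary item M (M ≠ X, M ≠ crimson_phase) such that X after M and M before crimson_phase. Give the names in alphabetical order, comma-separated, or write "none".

cyan_phase, green_phase

Target crimson_phase = [Wed 00:00, Fri 20:00].
Intermediaries M with M before crimson_phase: blue_phase.
Via blue_phase — items with X after blue_phase: cyan_phase, green_phase.
Union: cyan_phase, green_phase.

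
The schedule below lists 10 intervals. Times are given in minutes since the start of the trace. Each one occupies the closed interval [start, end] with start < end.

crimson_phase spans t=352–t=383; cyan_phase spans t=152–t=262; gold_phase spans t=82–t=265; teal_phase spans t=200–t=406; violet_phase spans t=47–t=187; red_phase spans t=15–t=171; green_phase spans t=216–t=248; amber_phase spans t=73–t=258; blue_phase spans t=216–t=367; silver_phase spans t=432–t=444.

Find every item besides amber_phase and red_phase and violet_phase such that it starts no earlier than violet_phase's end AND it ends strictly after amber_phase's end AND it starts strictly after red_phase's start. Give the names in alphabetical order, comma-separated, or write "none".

Conditions: its start is no earlier than violet_phase's end (X.start >= t=187) AND its end is strictly after amber_phase's end (X.end > t=258) AND its start is strictly after red_phase's start (X.start > t=15).
blue_phase: start t=216 >= t=187? ✓; end t=367 > t=258? ✓; start t=216 > t=15? ✓ → yes.
crimson_phase: start t=352 >= t=187? ✓; end t=383 > t=258? ✓; start t=352 > t=15? ✓ → yes.
cyan_phase: start t=152 >= t=187? ✗; end t=262 > t=258? ✓; start t=152 > t=15? ✓ → no.
gold_phase: start t=82 >= t=187? ✗; end t=265 > t=258? ✓; start t=82 > t=15? ✓ → no.
green_phase: start t=216 >= t=187? ✓; end t=248 > t=258? ✗; start t=216 > t=15? ✓ → no.
silver_phase: start t=432 >= t=187? ✓; end t=444 > t=258? ✓; start t=432 > t=15? ✓ → yes.
teal_phase: start t=200 >= t=187? ✓; end t=406 > t=258? ✓; start t=200 > t=15? ✓ → yes.
Result: blue_phase, crimson_phase, silver_phase, teal_phase.

blue_phase, crimson_phase, silver_phase, teal_phase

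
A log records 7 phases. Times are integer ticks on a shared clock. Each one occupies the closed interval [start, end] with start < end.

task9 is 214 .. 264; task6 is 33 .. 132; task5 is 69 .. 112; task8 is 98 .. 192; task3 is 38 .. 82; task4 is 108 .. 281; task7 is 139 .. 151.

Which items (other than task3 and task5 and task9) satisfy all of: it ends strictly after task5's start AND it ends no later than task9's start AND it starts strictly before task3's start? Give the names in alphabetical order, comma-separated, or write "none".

task6

Conditions: its end is strictly after task5's start (X.end > 69) AND its end is no later than task9's start (X.end <= 214) AND its start is strictly before task3's start (X.start < 38).
task4: end 281 > 69? ✓; end 281 <= 214? ✗; start 108 < 38? ✗ → no.
task6: end 132 > 69? ✓; end 132 <= 214? ✓; start 33 < 38? ✓ → yes.
task7: end 151 > 69? ✓; end 151 <= 214? ✓; start 139 < 38? ✗ → no.
task8: end 192 > 69? ✓; end 192 <= 214? ✓; start 98 < 38? ✗ → no.
Result: task6.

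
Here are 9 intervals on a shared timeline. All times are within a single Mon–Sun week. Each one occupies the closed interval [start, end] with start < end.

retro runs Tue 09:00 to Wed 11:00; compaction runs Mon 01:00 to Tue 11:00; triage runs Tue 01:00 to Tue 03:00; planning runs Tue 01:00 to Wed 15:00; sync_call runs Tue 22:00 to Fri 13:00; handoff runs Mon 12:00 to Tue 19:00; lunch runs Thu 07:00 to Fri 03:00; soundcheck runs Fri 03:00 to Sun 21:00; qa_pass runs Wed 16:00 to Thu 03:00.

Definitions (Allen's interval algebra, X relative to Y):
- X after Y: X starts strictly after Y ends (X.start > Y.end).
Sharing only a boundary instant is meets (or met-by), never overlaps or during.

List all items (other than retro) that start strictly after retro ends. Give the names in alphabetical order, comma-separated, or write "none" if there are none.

lunch, qa_pass, soundcheck

Target retro = [Tue 09:00, Wed 11:00].
compaction [Mon 01:00, Tue 11:00] → overlaps → no.
handoff [Mon 12:00, Tue 19:00] → overlaps → no.
lunch [Thu 07:00, Fri 03:00] → after → yes.
planning [Tue 01:00, Wed 15:00] → contains → no.
qa_pass [Wed 16:00, Thu 03:00] → after → yes.
soundcheck [Fri 03:00, Sun 21:00] → after → yes.
sync_call [Tue 22:00, Fri 13:00] → overlapped-by → no.
triage [Tue 01:00, Tue 03:00] → before → no.
Result: lunch, qa_pass, soundcheck.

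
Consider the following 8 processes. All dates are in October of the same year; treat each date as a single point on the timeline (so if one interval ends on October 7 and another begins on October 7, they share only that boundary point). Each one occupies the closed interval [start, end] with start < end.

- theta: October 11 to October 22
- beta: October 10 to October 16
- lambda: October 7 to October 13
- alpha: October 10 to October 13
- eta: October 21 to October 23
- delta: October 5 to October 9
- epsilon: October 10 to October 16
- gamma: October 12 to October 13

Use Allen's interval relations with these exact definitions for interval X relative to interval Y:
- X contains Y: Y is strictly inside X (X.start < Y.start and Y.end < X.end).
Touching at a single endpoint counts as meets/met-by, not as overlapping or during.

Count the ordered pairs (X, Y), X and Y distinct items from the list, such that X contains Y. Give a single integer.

Checking all 56 ordered pairs for relation 'contains'; matching pairs in alphabetical order:
(beta, gamma): beta contains gamma ✓
(epsilon, gamma): epsilon contains gamma ✓
(theta, gamma): theta contains gamma ✓
Count: 3.

3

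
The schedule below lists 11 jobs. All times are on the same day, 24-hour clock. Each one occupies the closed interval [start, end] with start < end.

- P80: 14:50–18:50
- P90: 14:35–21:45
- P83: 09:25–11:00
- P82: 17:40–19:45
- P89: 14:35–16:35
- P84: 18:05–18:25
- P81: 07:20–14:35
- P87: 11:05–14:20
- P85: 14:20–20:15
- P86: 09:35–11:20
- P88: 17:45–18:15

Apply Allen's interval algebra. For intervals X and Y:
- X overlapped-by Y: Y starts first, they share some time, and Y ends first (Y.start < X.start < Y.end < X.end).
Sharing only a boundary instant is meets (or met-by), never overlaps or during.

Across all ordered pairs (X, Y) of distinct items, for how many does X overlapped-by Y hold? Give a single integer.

Checking all 110 ordered pairs for relation 'overlapped-by'; matching pairs in alphabetical order:
(P80, P89): P80 overlapped-by P89 ✓
(P82, P80): P82 overlapped-by P80 ✓
(P84, P88): P84 overlapped-by P88 ✓
(P85, P81): P85 overlapped-by P81 ✓
(P86, P83): P86 overlapped-by P83 ✓
(P87, P86): P87 overlapped-by P86 ✓
(P90, P85): P90 overlapped-by P85 ✓
Count: 7.

7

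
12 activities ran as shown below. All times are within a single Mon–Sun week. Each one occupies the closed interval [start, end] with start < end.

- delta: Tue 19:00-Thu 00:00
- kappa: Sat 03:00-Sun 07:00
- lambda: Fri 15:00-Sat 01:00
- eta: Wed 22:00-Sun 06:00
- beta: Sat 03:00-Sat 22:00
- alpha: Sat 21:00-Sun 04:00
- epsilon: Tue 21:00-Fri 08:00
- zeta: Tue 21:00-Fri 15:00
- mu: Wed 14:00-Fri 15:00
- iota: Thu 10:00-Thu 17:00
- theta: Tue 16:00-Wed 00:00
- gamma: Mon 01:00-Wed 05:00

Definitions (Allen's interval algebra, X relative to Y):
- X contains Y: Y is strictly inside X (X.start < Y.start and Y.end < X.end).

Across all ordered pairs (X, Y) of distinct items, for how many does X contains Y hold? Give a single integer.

Checking all 132 ordered pairs for relation 'contains'; matching pairs in alphabetical order:
(epsilon, iota): epsilon contains iota ✓
(eta, alpha): eta contains alpha ✓
(eta, beta): eta contains beta ✓
(eta, iota): eta contains iota ✓
(eta, lambda): eta contains lambda ✓
(gamma, theta): gamma contains theta ✓
(kappa, alpha): kappa contains alpha ✓
(mu, iota): mu contains iota ✓
(zeta, iota): zeta contains iota ✓
Count: 9.

9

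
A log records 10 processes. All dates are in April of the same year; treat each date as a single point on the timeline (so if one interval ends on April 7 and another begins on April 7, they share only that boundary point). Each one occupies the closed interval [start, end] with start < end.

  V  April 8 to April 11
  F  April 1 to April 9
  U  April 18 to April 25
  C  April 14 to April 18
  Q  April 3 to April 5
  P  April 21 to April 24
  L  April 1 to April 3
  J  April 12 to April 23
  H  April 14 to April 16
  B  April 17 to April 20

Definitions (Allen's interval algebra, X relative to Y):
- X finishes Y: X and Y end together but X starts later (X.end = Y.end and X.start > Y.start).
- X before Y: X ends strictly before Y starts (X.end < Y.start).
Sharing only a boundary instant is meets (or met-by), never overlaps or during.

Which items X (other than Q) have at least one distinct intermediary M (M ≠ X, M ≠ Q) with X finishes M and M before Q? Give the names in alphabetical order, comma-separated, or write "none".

none

Target Q = [April 3, April 5].
Intermediaries M with M before Q: none.
Union: none.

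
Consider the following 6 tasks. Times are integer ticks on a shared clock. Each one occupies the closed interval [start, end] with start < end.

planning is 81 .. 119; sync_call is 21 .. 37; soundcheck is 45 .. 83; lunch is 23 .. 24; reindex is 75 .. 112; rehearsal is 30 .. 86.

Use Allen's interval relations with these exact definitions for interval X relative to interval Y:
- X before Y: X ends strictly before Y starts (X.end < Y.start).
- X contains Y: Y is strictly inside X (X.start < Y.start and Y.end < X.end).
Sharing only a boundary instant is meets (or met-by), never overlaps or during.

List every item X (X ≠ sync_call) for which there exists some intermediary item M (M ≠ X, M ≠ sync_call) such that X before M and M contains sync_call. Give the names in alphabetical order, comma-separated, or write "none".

Target sync_call = [21, 37].
Intermediaries M with M contains sync_call: none.
Union: none.

none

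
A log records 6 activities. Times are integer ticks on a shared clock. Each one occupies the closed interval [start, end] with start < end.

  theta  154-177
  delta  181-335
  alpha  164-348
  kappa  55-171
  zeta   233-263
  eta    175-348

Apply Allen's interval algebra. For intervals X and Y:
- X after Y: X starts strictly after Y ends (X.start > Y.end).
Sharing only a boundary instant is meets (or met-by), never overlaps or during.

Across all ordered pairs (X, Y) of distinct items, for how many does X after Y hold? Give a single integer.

5

Checking all 30 ordered pairs for relation 'after'; matching pairs in alphabetical order:
(delta, kappa): delta after kappa ✓
(delta, theta): delta after theta ✓
(eta, kappa): eta after kappa ✓
(zeta, kappa): zeta after kappa ✓
(zeta, theta): zeta after theta ✓
Count: 5.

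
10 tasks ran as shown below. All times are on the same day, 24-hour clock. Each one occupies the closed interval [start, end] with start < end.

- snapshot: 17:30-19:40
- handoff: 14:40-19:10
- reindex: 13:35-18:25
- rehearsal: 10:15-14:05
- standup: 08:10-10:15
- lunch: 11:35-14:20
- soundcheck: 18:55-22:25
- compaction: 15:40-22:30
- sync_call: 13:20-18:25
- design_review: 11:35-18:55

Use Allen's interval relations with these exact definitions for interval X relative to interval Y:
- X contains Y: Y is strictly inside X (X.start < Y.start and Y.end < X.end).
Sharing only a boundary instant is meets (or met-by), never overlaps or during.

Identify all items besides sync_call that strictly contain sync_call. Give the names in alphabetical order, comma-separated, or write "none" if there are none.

design_review

Target sync_call = [13:20, 18:25].
compaction [15:40, 22:30] → overlapped-by → no.
design_review [11:35, 18:55] → contains → yes.
handoff [14:40, 19:10] → overlapped-by → no.
lunch [11:35, 14:20] → overlaps → no.
rehearsal [10:15, 14:05] → overlaps → no.
reindex [13:35, 18:25] → finishes → no.
snapshot [17:30, 19:40] → overlapped-by → no.
soundcheck [18:55, 22:25] → after → no.
standup [08:10, 10:15] → before → no.
Result: design_review.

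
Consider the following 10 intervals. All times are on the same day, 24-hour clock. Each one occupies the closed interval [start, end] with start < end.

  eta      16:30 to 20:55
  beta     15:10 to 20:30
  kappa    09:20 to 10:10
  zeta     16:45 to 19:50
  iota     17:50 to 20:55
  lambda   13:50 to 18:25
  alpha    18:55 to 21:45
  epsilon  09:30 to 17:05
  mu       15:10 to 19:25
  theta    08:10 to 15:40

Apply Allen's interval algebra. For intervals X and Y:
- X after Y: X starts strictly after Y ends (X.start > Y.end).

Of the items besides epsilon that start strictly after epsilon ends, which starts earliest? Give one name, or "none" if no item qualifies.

iota

Target epsilon = [09:30, 17:05].
alpha [18:55, 21:45] → after → candidate.
beta [15:10, 20:30] → overlapped-by → excluded.
eta [16:30, 20:55] → overlapped-by → excluded.
iota [17:50, 20:55] → after → candidate.
kappa [09:20, 10:10] → overlaps → excluded.
lambda [13:50, 18:25] → overlapped-by → excluded.
mu [15:10, 19:25] → overlapped-by → excluded.
theta [08:10, 15:40] → overlaps → excluded.
zeta [16:45, 19:50] → overlapped-by → excluded.
Among candidates, earliest start is 17:50 → iota.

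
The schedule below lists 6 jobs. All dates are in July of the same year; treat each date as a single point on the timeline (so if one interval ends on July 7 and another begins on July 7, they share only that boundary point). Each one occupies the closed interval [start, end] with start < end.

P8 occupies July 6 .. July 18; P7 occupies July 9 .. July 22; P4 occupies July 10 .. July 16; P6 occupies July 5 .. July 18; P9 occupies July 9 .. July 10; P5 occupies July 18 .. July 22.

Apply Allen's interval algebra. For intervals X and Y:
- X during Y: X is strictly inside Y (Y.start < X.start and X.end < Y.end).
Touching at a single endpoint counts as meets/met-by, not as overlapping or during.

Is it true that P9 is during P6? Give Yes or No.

P9 = [July 9, July 10], P6 = [July 5, July 18].
Actual relation of P9 to P6: during.
Asked whether 'during' holds → Yes.

Yes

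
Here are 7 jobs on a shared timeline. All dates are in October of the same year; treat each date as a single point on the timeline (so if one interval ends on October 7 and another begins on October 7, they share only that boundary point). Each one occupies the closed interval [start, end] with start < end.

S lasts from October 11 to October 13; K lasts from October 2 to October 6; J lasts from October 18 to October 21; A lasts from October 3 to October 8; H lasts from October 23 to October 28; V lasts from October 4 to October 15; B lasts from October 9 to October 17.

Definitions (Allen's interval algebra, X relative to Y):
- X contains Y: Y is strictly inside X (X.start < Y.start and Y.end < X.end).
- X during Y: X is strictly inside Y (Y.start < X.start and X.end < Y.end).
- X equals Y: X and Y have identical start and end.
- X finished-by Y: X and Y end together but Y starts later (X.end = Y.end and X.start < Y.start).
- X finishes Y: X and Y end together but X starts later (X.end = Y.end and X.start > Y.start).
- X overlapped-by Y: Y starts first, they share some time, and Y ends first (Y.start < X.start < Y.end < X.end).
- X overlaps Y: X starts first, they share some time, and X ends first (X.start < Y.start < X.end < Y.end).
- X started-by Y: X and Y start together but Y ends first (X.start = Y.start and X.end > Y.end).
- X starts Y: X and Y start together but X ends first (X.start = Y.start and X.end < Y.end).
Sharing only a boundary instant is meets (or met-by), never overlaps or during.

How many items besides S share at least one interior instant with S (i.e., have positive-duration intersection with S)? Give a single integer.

Target S = [October 11, October 13].
A [October 3, October 8] → before → no.
B [October 9, October 17] → contains → counts.
H [October 23, October 28] → after → no.
J [October 18, October 21] → after → no.
K [October 2, October 6] → before → no.
V [October 4, October 15] → contains → counts.
Total: 2.

2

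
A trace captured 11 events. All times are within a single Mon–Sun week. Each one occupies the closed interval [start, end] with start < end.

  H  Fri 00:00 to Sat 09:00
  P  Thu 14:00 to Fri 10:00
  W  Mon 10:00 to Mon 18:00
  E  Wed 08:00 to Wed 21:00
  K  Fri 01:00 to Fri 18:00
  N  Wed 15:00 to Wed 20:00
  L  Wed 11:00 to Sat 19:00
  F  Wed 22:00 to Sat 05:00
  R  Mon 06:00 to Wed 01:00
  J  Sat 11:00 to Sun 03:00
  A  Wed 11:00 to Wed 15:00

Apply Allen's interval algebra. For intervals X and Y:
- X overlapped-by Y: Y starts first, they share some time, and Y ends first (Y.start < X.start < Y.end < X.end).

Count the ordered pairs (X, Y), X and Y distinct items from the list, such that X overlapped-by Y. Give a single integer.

Checking all 110 ordered pairs for relation 'overlapped-by'; matching pairs in alphabetical order:
(H, F): H overlapped-by F ✓
(H, P): H overlapped-by P ✓
(J, L): J overlapped-by L ✓
(K, P): K overlapped-by P ✓
(L, E): L overlapped-by E ✓
Count: 5.

5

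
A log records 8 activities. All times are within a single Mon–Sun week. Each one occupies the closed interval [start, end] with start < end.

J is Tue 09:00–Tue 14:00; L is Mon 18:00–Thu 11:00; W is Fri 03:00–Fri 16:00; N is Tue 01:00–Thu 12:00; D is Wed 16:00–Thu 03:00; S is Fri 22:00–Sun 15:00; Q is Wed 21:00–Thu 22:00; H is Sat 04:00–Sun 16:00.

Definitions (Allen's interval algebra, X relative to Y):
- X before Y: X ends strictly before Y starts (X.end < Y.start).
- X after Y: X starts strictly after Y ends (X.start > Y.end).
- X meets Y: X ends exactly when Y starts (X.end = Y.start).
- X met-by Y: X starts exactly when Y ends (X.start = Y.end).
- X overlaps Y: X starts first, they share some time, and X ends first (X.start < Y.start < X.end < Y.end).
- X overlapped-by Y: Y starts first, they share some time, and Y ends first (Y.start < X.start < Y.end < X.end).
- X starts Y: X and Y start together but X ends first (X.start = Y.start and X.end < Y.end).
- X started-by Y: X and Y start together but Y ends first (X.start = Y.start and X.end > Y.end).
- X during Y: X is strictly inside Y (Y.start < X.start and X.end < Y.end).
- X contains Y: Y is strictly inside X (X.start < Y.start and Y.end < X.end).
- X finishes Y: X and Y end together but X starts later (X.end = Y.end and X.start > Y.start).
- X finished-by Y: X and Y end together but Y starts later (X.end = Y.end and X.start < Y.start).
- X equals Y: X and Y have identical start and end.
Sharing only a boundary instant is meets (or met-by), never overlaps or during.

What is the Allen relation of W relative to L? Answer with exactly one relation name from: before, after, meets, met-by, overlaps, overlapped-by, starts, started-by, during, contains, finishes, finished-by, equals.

after

W = [Fri 03:00, Fri 16:00]; L = [Mon 18:00, Thu 11:00].
Compare endpoints: W.start > L.start, W.start > L.end, W.end > L.start, W.end > L.end.
That pattern is 'after'.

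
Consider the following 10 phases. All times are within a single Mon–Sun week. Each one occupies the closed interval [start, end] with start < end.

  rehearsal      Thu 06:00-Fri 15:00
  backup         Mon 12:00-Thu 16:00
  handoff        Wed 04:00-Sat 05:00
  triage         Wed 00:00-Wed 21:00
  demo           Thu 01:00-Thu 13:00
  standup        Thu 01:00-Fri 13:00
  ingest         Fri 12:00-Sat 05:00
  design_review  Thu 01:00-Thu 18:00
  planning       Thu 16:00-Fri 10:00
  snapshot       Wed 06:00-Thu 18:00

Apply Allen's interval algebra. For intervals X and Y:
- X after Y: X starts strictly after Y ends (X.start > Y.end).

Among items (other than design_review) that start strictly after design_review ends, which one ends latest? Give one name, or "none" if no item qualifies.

Target design_review = [Thu 01:00, Thu 18:00].
backup [Mon 12:00, Thu 16:00] → overlaps → excluded.
demo [Thu 01:00, Thu 13:00] → starts → excluded.
handoff [Wed 04:00, Sat 05:00] → contains → excluded.
ingest [Fri 12:00, Sat 05:00] → after → candidate.
planning [Thu 16:00, Fri 10:00] → overlapped-by → excluded.
rehearsal [Thu 06:00, Fri 15:00] → overlapped-by → excluded.
snapshot [Wed 06:00, Thu 18:00] → finished-by → excluded.
standup [Thu 01:00, Fri 13:00] → started-by → excluded.
triage [Wed 00:00, Wed 21:00] → before → excluded.
Among candidates, latest end is Sat 05:00 → ingest.

ingest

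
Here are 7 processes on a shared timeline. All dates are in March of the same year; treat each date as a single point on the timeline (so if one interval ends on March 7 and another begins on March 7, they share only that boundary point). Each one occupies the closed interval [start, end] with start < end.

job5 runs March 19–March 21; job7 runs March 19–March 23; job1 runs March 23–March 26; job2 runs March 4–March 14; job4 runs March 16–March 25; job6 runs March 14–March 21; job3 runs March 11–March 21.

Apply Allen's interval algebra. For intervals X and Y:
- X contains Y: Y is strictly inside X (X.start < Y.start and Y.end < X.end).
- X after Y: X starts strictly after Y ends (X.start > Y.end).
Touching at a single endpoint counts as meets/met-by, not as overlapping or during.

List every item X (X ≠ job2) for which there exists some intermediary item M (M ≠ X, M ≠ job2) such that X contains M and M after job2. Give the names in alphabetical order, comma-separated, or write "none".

Target job2 = [March 4, March 14].
Intermediaries M with M after job2: job1, job4, job5, job7.
Via job1 — items with X contains job1: none.
Via job4 — items with X contains job4: none.
Via job5 — items with X contains job5: job4.
Via job7 — items with X contains job7: job4.
Union: job4.

job4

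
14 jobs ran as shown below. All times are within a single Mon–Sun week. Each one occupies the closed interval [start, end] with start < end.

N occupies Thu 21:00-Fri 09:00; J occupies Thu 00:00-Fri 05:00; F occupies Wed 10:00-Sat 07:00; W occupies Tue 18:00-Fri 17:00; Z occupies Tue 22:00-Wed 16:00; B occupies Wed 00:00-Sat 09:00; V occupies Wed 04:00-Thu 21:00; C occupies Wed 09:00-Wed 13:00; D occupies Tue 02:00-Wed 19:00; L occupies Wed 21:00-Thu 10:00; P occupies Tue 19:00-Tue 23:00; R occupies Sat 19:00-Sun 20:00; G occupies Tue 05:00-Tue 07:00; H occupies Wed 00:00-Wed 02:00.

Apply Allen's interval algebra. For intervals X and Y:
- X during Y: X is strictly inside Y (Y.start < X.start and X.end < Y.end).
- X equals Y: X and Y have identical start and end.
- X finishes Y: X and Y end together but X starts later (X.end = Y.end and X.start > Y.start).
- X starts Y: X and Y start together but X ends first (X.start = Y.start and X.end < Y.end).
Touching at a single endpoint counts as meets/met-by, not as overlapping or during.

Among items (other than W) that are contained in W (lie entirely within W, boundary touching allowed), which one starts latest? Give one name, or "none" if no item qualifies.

N

Target W = [Tue 18:00, Fri 17:00].
B [Wed 00:00, Sat 09:00] → overlapped-by → excluded.
C [Wed 09:00, Wed 13:00] → during → candidate.
D [Tue 02:00, Wed 19:00] → overlaps → excluded.
F [Wed 10:00, Sat 07:00] → overlapped-by → excluded.
G [Tue 05:00, Tue 07:00] → before → excluded.
H [Wed 00:00, Wed 02:00] → during → candidate.
J [Thu 00:00, Fri 05:00] → during → candidate.
L [Wed 21:00, Thu 10:00] → during → candidate.
N [Thu 21:00, Fri 09:00] → during → candidate.
P [Tue 19:00, Tue 23:00] → during → candidate.
R [Sat 19:00, Sun 20:00] → after → excluded.
V [Wed 04:00, Thu 21:00] → during → candidate.
Z [Tue 22:00, Wed 16:00] → during → candidate.
Among candidates, latest start is Thu 21:00 → N.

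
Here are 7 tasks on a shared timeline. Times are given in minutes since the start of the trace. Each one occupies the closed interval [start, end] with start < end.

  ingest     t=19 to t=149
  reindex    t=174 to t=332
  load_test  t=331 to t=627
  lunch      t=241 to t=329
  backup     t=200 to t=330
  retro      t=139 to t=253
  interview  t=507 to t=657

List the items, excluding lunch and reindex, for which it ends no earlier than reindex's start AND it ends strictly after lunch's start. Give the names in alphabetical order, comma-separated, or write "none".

backup, interview, load_test, retro

Conditions: its end is no earlier than reindex's start (X.end >= t=174) AND its end is strictly after lunch's start (X.end > t=241).
backup: end t=330 >= t=174? ✓; end t=330 > t=241? ✓ → yes.
ingest: end t=149 >= t=174? ✗; end t=149 > t=241? ✗ → no.
interview: end t=657 >= t=174? ✓; end t=657 > t=241? ✓ → yes.
load_test: end t=627 >= t=174? ✓; end t=627 > t=241? ✓ → yes.
retro: end t=253 >= t=174? ✓; end t=253 > t=241? ✓ → yes.
Result: backup, interview, load_test, retro.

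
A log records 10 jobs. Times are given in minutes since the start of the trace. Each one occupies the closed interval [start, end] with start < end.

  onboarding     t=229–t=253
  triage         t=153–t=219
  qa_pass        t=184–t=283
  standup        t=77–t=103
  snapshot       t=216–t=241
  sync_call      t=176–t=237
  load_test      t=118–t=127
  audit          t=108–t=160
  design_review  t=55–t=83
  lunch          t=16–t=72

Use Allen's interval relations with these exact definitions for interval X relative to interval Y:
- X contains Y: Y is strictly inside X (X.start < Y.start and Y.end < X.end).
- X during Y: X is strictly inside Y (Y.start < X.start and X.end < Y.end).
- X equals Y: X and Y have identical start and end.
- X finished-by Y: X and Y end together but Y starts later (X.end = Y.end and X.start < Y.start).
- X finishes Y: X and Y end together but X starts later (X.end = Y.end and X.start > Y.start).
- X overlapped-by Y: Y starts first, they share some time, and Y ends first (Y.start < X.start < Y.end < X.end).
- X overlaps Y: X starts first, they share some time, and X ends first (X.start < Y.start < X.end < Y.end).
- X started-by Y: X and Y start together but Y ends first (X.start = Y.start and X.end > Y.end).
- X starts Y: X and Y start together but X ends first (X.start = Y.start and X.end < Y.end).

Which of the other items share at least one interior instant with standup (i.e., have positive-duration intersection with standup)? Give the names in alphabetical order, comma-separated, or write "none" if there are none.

Target standup = [t=77, t=103].
audit [t=108, t=160] → after → no.
design_review [t=55, t=83] → overlaps → yes.
load_test [t=118, t=127] → after → no.
lunch [t=16, t=72] → before → no.
onboarding [t=229, t=253] → after → no.
qa_pass [t=184, t=283] → after → no.
snapshot [t=216, t=241] → after → no.
sync_call [t=176, t=237] → after → no.
triage [t=153, t=219] → after → no.
Result: design_review.

design_review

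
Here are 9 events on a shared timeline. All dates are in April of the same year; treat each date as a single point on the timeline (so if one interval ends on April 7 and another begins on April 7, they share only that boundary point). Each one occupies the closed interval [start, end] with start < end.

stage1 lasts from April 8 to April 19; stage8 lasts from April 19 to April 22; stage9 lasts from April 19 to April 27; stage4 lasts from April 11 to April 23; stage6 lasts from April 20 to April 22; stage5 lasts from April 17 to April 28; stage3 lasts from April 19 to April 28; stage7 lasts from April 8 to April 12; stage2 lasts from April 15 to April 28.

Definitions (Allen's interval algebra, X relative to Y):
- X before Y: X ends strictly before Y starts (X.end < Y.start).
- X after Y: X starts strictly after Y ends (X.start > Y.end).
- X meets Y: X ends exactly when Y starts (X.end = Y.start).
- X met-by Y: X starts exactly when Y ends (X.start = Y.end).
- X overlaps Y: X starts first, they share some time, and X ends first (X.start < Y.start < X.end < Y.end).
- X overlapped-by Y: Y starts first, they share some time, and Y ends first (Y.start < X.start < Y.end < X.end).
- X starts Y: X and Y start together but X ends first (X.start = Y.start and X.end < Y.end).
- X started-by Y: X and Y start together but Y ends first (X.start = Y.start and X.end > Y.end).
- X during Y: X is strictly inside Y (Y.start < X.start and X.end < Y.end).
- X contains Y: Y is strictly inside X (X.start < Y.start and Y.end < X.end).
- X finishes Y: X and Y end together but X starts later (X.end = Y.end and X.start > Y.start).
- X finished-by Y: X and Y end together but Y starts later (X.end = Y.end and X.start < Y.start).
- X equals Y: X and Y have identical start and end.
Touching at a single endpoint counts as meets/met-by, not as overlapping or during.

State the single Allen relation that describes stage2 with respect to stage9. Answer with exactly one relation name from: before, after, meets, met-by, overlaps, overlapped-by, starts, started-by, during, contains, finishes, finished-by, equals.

stage2 = [April 15, April 28]; stage9 = [April 19, April 27].
Compare endpoints: stage2.start < stage9.start, stage2.start < stage9.end, stage2.end > stage9.start, stage2.end > stage9.end.
That pattern is 'contains'.

contains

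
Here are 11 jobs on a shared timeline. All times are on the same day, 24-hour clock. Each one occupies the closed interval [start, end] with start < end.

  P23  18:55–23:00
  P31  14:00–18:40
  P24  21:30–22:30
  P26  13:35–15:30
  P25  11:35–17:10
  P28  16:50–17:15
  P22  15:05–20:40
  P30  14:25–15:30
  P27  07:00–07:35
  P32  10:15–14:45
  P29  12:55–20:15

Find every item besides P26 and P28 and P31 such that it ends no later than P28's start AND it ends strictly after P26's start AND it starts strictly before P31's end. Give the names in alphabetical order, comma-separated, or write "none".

Conditions: its end is no later than P28's start (X.end <= 16:50) AND its end is strictly after P26's start (X.end > 13:35) AND its start is strictly before P31's end (X.start < 18:40).
P22: end 20:40 <= 16:50? ✗; end 20:40 > 13:35? ✓; start 15:05 < 18:40? ✓ → no.
P23: end 23:00 <= 16:50? ✗; end 23:00 > 13:35? ✓; start 18:55 < 18:40? ✗ → no.
P24: end 22:30 <= 16:50? ✗; end 22:30 > 13:35? ✓; start 21:30 < 18:40? ✗ → no.
P25: end 17:10 <= 16:50? ✗; end 17:10 > 13:35? ✓; start 11:35 < 18:40? ✓ → no.
P27: end 07:35 <= 16:50? ✓; end 07:35 > 13:35? ✗; start 07:00 < 18:40? ✓ → no.
P29: end 20:15 <= 16:50? ✗; end 20:15 > 13:35? ✓; start 12:55 < 18:40? ✓ → no.
P30: end 15:30 <= 16:50? ✓; end 15:30 > 13:35? ✓; start 14:25 < 18:40? ✓ → yes.
P32: end 14:45 <= 16:50? ✓; end 14:45 > 13:35? ✓; start 10:15 < 18:40? ✓ → yes.
Result: P30, P32.

P30, P32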